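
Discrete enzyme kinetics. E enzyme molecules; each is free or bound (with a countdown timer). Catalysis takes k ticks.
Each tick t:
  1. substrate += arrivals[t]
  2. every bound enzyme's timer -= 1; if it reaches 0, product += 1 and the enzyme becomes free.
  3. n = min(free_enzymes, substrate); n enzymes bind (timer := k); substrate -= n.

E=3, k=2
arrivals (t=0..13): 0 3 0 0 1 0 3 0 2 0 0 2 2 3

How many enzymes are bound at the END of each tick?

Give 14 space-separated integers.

Answer: 0 3 3 0 1 1 3 3 2 2 0 2 3 3

Derivation:
t=0: arr=0 -> substrate=0 bound=0 product=0
t=1: arr=3 -> substrate=0 bound=3 product=0
t=2: arr=0 -> substrate=0 bound=3 product=0
t=3: arr=0 -> substrate=0 bound=0 product=3
t=4: arr=1 -> substrate=0 bound=1 product=3
t=5: arr=0 -> substrate=0 bound=1 product=3
t=6: arr=3 -> substrate=0 bound=3 product=4
t=7: arr=0 -> substrate=0 bound=3 product=4
t=8: arr=2 -> substrate=0 bound=2 product=7
t=9: arr=0 -> substrate=0 bound=2 product=7
t=10: arr=0 -> substrate=0 bound=0 product=9
t=11: arr=2 -> substrate=0 bound=2 product=9
t=12: arr=2 -> substrate=1 bound=3 product=9
t=13: arr=3 -> substrate=2 bound=3 product=11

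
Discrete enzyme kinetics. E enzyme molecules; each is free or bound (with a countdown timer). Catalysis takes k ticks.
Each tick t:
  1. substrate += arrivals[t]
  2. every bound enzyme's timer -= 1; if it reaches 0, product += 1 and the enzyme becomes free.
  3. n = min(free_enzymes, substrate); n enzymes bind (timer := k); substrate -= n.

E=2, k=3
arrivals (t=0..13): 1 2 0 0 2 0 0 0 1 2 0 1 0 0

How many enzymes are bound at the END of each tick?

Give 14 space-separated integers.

t=0: arr=1 -> substrate=0 bound=1 product=0
t=1: arr=2 -> substrate=1 bound=2 product=0
t=2: arr=0 -> substrate=1 bound=2 product=0
t=3: arr=0 -> substrate=0 bound=2 product=1
t=4: arr=2 -> substrate=1 bound=2 product=2
t=5: arr=0 -> substrate=1 bound=2 product=2
t=6: arr=0 -> substrate=0 bound=2 product=3
t=7: arr=0 -> substrate=0 bound=1 product=4
t=8: arr=1 -> substrate=0 bound=2 product=4
t=9: arr=2 -> substrate=1 bound=2 product=5
t=10: arr=0 -> substrate=1 bound=2 product=5
t=11: arr=1 -> substrate=1 bound=2 product=6
t=12: arr=0 -> substrate=0 bound=2 product=7
t=13: arr=0 -> substrate=0 bound=2 product=7

Answer: 1 2 2 2 2 2 2 1 2 2 2 2 2 2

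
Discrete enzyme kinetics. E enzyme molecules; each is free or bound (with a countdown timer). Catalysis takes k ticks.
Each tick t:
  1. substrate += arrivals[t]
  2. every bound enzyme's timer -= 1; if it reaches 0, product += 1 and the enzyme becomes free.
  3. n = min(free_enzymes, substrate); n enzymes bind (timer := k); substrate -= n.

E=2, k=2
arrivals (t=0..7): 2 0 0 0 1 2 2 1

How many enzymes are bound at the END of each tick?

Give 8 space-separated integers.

Answer: 2 2 0 0 1 2 2 2

Derivation:
t=0: arr=2 -> substrate=0 bound=2 product=0
t=1: arr=0 -> substrate=0 bound=2 product=0
t=2: arr=0 -> substrate=0 bound=0 product=2
t=3: arr=0 -> substrate=0 bound=0 product=2
t=4: arr=1 -> substrate=0 bound=1 product=2
t=5: arr=2 -> substrate=1 bound=2 product=2
t=6: arr=2 -> substrate=2 bound=2 product=3
t=7: arr=1 -> substrate=2 bound=2 product=4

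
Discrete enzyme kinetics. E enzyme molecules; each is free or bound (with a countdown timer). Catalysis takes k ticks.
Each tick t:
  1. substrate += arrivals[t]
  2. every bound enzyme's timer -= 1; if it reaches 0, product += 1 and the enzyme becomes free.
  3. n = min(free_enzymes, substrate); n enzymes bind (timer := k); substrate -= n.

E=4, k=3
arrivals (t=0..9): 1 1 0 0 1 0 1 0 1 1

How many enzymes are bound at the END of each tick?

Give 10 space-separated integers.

t=0: arr=1 -> substrate=0 bound=1 product=0
t=1: arr=1 -> substrate=0 bound=2 product=0
t=2: arr=0 -> substrate=0 bound=2 product=0
t=3: arr=0 -> substrate=0 bound=1 product=1
t=4: arr=1 -> substrate=0 bound=1 product=2
t=5: arr=0 -> substrate=0 bound=1 product=2
t=6: arr=1 -> substrate=0 bound=2 product=2
t=7: arr=0 -> substrate=0 bound=1 product=3
t=8: arr=1 -> substrate=0 bound=2 product=3
t=9: arr=1 -> substrate=0 bound=2 product=4

Answer: 1 2 2 1 1 1 2 1 2 2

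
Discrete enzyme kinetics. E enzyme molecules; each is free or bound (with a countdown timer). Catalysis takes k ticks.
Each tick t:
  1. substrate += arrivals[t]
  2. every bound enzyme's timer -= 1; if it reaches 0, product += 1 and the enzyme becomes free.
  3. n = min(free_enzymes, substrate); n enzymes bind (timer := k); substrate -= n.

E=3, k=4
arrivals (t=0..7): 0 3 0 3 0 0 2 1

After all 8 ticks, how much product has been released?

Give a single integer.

Answer: 3

Derivation:
t=0: arr=0 -> substrate=0 bound=0 product=0
t=1: arr=3 -> substrate=0 bound=3 product=0
t=2: arr=0 -> substrate=0 bound=3 product=0
t=3: arr=3 -> substrate=3 bound=3 product=0
t=4: arr=0 -> substrate=3 bound=3 product=0
t=5: arr=0 -> substrate=0 bound=3 product=3
t=6: arr=2 -> substrate=2 bound=3 product=3
t=7: arr=1 -> substrate=3 bound=3 product=3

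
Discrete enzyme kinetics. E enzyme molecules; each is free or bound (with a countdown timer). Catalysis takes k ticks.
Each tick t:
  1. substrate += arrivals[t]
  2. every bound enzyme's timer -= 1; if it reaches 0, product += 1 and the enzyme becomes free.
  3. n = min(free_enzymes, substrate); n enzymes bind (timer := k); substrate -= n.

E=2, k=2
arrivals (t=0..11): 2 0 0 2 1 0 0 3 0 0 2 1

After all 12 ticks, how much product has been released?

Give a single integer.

Answer: 8

Derivation:
t=0: arr=2 -> substrate=0 bound=2 product=0
t=1: arr=0 -> substrate=0 bound=2 product=0
t=2: arr=0 -> substrate=0 bound=0 product=2
t=3: arr=2 -> substrate=0 bound=2 product=2
t=4: arr=1 -> substrate=1 bound=2 product=2
t=5: arr=0 -> substrate=0 bound=1 product=4
t=6: arr=0 -> substrate=0 bound=1 product=4
t=7: arr=3 -> substrate=1 bound=2 product=5
t=8: arr=0 -> substrate=1 bound=2 product=5
t=9: arr=0 -> substrate=0 bound=1 product=7
t=10: arr=2 -> substrate=1 bound=2 product=7
t=11: arr=1 -> substrate=1 bound=2 product=8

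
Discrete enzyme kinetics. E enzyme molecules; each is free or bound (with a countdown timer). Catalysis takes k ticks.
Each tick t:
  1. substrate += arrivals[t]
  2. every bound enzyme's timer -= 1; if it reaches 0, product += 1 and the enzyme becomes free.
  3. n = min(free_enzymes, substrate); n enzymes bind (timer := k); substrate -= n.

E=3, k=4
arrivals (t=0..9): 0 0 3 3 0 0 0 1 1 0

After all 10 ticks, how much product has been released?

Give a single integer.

Answer: 3

Derivation:
t=0: arr=0 -> substrate=0 bound=0 product=0
t=1: arr=0 -> substrate=0 bound=0 product=0
t=2: arr=3 -> substrate=0 bound=3 product=0
t=3: arr=3 -> substrate=3 bound=3 product=0
t=4: arr=0 -> substrate=3 bound=3 product=0
t=5: arr=0 -> substrate=3 bound=3 product=0
t=6: arr=0 -> substrate=0 bound=3 product=3
t=7: arr=1 -> substrate=1 bound=3 product=3
t=8: arr=1 -> substrate=2 bound=3 product=3
t=9: arr=0 -> substrate=2 bound=3 product=3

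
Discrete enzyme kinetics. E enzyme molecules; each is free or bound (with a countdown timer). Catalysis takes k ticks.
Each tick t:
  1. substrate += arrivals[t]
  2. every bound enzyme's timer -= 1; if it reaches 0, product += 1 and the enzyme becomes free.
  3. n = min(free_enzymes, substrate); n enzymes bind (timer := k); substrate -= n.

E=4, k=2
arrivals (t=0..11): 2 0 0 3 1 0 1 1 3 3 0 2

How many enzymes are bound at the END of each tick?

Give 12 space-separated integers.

Answer: 2 2 0 3 4 1 1 2 4 4 3 4

Derivation:
t=0: arr=2 -> substrate=0 bound=2 product=0
t=1: arr=0 -> substrate=0 bound=2 product=0
t=2: arr=0 -> substrate=0 bound=0 product=2
t=3: arr=3 -> substrate=0 bound=3 product=2
t=4: arr=1 -> substrate=0 bound=4 product=2
t=5: arr=0 -> substrate=0 bound=1 product=5
t=6: arr=1 -> substrate=0 bound=1 product=6
t=7: arr=1 -> substrate=0 bound=2 product=6
t=8: arr=3 -> substrate=0 bound=4 product=7
t=9: arr=3 -> substrate=2 bound=4 product=8
t=10: arr=0 -> substrate=0 bound=3 product=11
t=11: arr=2 -> substrate=0 bound=4 product=12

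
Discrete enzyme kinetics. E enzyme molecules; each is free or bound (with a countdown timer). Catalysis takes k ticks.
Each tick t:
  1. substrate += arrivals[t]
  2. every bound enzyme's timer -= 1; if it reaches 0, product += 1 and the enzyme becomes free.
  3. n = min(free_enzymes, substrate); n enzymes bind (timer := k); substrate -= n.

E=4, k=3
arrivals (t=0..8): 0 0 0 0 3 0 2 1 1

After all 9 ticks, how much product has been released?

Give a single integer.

t=0: arr=0 -> substrate=0 bound=0 product=0
t=1: arr=0 -> substrate=0 bound=0 product=0
t=2: arr=0 -> substrate=0 bound=0 product=0
t=3: arr=0 -> substrate=0 bound=0 product=0
t=4: arr=3 -> substrate=0 bound=3 product=0
t=5: arr=0 -> substrate=0 bound=3 product=0
t=6: arr=2 -> substrate=1 bound=4 product=0
t=7: arr=1 -> substrate=0 bound=3 product=3
t=8: arr=1 -> substrate=0 bound=4 product=3

Answer: 3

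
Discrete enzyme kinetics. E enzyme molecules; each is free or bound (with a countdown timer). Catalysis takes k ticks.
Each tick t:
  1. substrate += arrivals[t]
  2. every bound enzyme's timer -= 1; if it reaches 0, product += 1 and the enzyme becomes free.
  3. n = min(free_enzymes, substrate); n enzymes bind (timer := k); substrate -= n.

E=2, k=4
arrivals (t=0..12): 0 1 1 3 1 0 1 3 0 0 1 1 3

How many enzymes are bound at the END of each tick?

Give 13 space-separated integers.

Answer: 0 1 2 2 2 2 2 2 2 2 2 2 2

Derivation:
t=0: arr=0 -> substrate=0 bound=0 product=0
t=1: arr=1 -> substrate=0 bound=1 product=0
t=2: arr=1 -> substrate=0 bound=2 product=0
t=3: arr=3 -> substrate=3 bound=2 product=0
t=4: arr=1 -> substrate=4 bound=2 product=0
t=5: arr=0 -> substrate=3 bound=2 product=1
t=6: arr=1 -> substrate=3 bound=2 product=2
t=7: arr=3 -> substrate=6 bound=2 product=2
t=8: arr=0 -> substrate=6 bound=2 product=2
t=9: arr=0 -> substrate=5 bound=2 product=3
t=10: arr=1 -> substrate=5 bound=2 product=4
t=11: arr=1 -> substrate=6 bound=2 product=4
t=12: arr=3 -> substrate=9 bound=2 product=4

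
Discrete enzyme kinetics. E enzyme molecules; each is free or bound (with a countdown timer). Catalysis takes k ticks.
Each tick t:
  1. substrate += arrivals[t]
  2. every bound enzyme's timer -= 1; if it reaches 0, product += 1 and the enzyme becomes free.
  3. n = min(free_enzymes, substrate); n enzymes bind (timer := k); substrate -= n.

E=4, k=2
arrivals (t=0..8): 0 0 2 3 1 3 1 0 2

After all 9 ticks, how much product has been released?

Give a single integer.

t=0: arr=0 -> substrate=0 bound=0 product=0
t=1: arr=0 -> substrate=0 bound=0 product=0
t=2: arr=2 -> substrate=0 bound=2 product=0
t=3: arr=3 -> substrate=1 bound=4 product=0
t=4: arr=1 -> substrate=0 bound=4 product=2
t=5: arr=3 -> substrate=1 bound=4 product=4
t=6: arr=1 -> substrate=0 bound=4 product=6
t=7: arr=0 -> substrate=0 bound=2 product=8
t=8: arr=2 -> substrate=0 bound=2 product=10

Answer: 10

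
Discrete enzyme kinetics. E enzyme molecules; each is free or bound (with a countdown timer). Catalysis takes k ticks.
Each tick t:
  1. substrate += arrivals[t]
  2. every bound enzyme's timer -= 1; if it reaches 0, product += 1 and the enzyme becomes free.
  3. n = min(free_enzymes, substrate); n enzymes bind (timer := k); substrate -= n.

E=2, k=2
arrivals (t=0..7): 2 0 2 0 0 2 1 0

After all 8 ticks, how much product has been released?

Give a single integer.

Answer: 6

Derivation:
t=0: arr=2 -> substrate=0 bound=2 product=0
t=1: arr=0 -> substrate=0 bound=2 product=0
t=2: arr=2 -> substrate=0 bound=2 product=2
t=3: arr=0 -> substrate=0 bound=2 product=2
t=4: arr=0 -> substrate=0 bound=0 product=4
t=5: arr=2 -> substrate=0 bound=2 product=4
t=6: arr=1 -> substrate=1 bound=2 product=4
t=7: arr=0 -> substrate=0 bound=1 product=6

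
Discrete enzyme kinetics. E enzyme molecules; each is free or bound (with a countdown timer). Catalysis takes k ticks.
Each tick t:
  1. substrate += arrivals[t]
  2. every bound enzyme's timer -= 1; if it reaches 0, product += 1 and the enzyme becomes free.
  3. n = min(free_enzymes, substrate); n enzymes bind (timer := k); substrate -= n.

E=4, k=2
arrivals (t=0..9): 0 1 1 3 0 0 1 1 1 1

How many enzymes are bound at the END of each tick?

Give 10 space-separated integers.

t=0: arr=0 -> substrate=0 bound=0 product=0
t=1: arr=1 -> substrate=0 bound=1 product=0
t=2: arr=1 -> substrate=0 bound=2 product=0
t=3: arr=3 -> substrate=0 bound=4 product=1
t=4: arr=0 -> substrate=0 bound=3 product=2
t=5: arr=0 -> substrate=0 bound=0 product=5
t=6: arr=1 -> substrate=0 bound=1 product=5
t=7: arr=1 -> substrate=0 bound=2 product=5
t=8: arr=1 -> substrate=0 bound=2 product=6
t=9: arr=1 -> substrate=0 bound=2 product=7

Answer: 0 1 2 4 3 0 1 2 2 2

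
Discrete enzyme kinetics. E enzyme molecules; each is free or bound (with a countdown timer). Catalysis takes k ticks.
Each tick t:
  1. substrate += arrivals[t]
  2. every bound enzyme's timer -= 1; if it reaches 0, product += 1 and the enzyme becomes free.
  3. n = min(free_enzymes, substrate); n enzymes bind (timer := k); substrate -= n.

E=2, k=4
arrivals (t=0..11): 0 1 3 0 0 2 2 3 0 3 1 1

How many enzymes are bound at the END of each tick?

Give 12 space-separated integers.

Answer: 0 1 2 2 2 2 2 2 2 2 2 2

Derivation:
t=0: arr=0 -> substrate=0 bound=0 product=0
t=1: arr=1 -> substrate=0 bound=1 product=0
t=2: arr=3 -> substrate=2 bound=2 product=0
t=3: arr=0 -> substrate=2 bound=2 product=0
t=4: arr=0 -> substrate=2 bound=2 product=0
t=5: arr=2 -> substrate=3 bound=2 product=1
t=6: arr=2 -> substrate=4 bound=2 product=2
t=7: arr=3 -> substrate=7 bound=2 product=2
t=8: arr=0 -> substrate=7 bound=2 product=2
t=9: arr=3 -> substrate=9 bound=2 product=3
t=10: arr=1 -> substrate=9 bound=2 product=4
t=11: arr=1 -> substrate=10 bound=2 product=4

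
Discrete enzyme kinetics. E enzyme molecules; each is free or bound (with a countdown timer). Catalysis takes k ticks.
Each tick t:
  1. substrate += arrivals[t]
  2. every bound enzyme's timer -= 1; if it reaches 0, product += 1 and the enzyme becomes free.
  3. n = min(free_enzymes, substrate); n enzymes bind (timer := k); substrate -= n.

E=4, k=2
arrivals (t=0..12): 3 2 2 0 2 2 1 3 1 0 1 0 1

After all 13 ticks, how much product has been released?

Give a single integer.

t=0: arr=3 -> substrate=0 bound=3 product=0
t=1: arr=2 -> substrate=1 bound=4 product=0
t=2: arr=2 -> substrate=0 bound=4 product=3
t=3: arr=0 -> substrate=0 bound=3 product=4
t=4: arr=2 -> substrate=0 bound=2 product=7
t=5: arr=2 -> substrate=0 bound=4 product=7
t=6: arr=1 -> substrate=0 bound=3 product=9
t=7: arr=3 -> substrate=0 bound=4 product=11
t=8: arr=1 -> substrate=0 bound=4 product=12
t=9: arr=0 -> substrate=0 bound=1 product=15
t=10: arr=1 -> substrate=0 bound=1 product=16
t=11: arr=0 -> substrate=0 bound=1 product=16
t=12: arr=1 -> substrate=0 bound=1 product=17

Answer: 17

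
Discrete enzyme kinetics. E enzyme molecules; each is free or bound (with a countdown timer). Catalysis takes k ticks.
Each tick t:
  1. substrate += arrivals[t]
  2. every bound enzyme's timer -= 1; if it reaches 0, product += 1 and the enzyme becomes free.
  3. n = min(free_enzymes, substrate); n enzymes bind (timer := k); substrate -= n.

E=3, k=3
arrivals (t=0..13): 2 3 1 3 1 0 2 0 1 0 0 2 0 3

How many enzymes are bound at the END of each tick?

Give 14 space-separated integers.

Answer: 2 3 3 3 3 3 3 3 3 3 3 3 3 3

Derivation:
t=0: arr=2 -> substrate=0 bound=2 product=0
t=1: arr=3 -> substrate=2 bound=3 product=0
t=2: arr=1 -> substrate=3 bound=3 product=0
t=3: arr=3 -> substrate=4 bound=3 product=2
t=4: arr=1 -> substrate=4 bound=3 product=3
t=5: arr=0 -> substrate=4 bound=3 product=3
t=6: arr=2 -> substrate=4 bound=3 product=5
t=7: arr=0 -> substrate=3 bound=3 product=6
t=8: arr=1 -> substrate=4 bound=3 product=6
t=9: arr=0 -> substrate=2 bound=3 product=8
t=10: arr=0 -> substrate=1 bound=3 product=9
t=11: arr=2 -> substrate=3 bound=3 product=9
t=12: arr=0 -> substrate=1 bound=3 product=11
t=13: arr=3 -> substrate=3 bound=3 product=12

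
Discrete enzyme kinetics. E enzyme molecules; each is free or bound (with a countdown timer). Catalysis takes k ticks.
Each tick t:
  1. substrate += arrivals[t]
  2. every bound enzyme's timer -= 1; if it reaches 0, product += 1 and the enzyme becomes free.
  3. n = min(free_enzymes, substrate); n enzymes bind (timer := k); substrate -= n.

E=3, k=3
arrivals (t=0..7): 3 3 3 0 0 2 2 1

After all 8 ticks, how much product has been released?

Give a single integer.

t=0: arr=3 -> substrate=0 bound=3 product=0
t=1: arr=3 -> substrate=3 bound=3 product=0
t=2: arr=3 -> substrate=6 bound=3 product=0
t=3: arr=0 -> substrate=3 bound=3 product=3
t=4: arr=0 -> substrate=3 bound=3 product=3
t=5: arr=2 -> substrate=5 bound=3 product=3
t=6: arr=2 -> substrate=4 bound=3 product=6
t=7: arr=1 -> substrate=5 bound=3 product=6

Answer: 6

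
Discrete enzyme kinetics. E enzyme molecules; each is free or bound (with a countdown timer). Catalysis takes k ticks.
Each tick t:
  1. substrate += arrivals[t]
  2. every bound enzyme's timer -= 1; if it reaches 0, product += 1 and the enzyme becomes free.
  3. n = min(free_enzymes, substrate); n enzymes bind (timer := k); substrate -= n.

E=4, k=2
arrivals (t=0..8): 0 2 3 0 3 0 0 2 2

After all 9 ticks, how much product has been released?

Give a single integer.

Answer: 8

Derivation:
t=0: arr=0 -> substrate=0 bound=0 product=0
t=1: arr=2 -> substrate=0 bound=2 product=0
t=2: arr=3 -> substrate=1 bound=4 product=0
t=3: arr=0 -> substrate=0 bound=3 product=2
t=4: arr=3 -> substrate=0 bound=4 product=4
t=5: arr=0 -> substrate=0 bound=3 product=5
t=6: arr=0 -> substrate=0 bound=0 product=8
t=7: arr=2 -> substrate=0 bound=2 product=8
t=8: arr=2 -> substrate=0 bound=4 product=8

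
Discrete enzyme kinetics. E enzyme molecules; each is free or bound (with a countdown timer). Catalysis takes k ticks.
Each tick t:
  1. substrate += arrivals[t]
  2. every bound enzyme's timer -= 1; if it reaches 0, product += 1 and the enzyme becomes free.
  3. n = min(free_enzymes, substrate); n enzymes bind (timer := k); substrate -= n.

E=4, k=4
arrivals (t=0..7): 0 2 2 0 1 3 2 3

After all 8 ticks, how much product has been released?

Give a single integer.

Answer: 4

Derivation:
t=0: arr=0 -> substrate=0 bound=0 product=0
t=1: arr=2 -> substrate=0 bound=2 product=0
t=2: arr=2 -> substrate=0 bound=4 product=0
t=3: arr=0 -> substrate=0 bound=4 product=0
t=4: arr=1 -> substrate=1 bound=4 product=0
t=5: arr=3 -> substrate=2 bound=4 product=2
t=6: arr=2 -> substrate=2 bound=4 product=4
t=7: arr=3 -> substrate=5 bound=4 product=4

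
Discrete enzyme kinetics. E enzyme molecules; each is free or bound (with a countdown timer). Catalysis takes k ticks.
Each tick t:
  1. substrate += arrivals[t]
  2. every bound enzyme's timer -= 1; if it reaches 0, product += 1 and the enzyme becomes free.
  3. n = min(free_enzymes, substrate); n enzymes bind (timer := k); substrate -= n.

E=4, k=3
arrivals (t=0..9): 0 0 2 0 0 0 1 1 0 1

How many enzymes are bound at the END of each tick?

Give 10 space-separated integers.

Answer: 0 0 2 2 2 0 1 2 2 2

Derivation:
t=0: arr=0 -> substrate=0 bound=0 product=0
t=1: arr=0 -> substrate=0 bound=0 product=0
t=2: arr=2 -> substrate=0 bound=2 product=0
t=3: arr=0 -> substrate=0 bound=2 product=0
t=4: arr=0 -> substrate=0 bound=2 product=0
t=5: arr=0 -> substrate=0 bound=0 product=2
t=6: arr=1 -> substrate=0 bound=1 product=2
t=7: arr=1 -> substrate=0 bound=2 product=2
t=8: arr=0 -> substrate=0 bound=2 product=2
t=9: arr=1 -> substrate=0 bound=2 product=3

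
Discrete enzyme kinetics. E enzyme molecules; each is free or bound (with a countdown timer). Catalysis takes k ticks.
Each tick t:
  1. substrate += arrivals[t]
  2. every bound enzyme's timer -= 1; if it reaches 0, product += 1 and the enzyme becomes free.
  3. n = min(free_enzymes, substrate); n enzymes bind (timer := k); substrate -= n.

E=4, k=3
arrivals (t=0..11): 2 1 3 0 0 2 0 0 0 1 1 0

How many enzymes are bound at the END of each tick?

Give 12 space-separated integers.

Answer: 2 3 4 4 3 4 2 2 0 1 2 2

Derivation:
t=0: arr=2 -> substrate=0 bound=2 product=0
t=1: arr=1 -> substrate=0 bound=3 product=0
t=2: arr=3 -> substrate=2 bound=4 product=0
t=3: arr=0 -> substrate=0 bound=4 product=2
t=4: arr=0 -> substrate=0 bound=3 product=3
t=5: arr=2 -> substrate=0 bound=4 product=4
t=6: arr=0 -> substrate=0 bound=2 product=6
t=7: arr=0 -> substrate=0 bound=2 product=6
t=8: arr=0 -> substrate=0 bound=0 product=8
t=9: arr=1 -> substrate=0 bound=1 product=8
t=10: arr=1 -> substrate=0 bound=2 product=8
t=11: arr=0 -> substrate=0 bound=2 product=8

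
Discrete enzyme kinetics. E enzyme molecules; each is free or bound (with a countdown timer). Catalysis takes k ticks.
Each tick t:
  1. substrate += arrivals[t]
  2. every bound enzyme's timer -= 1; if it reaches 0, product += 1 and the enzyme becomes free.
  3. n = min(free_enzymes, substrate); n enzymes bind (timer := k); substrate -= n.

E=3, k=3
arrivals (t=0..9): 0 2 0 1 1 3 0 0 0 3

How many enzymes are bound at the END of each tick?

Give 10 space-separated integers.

Answer: 0 2 2 3 2 3 3 3 2 3

Derivation:
t=0: arr=0 -> substrate=0 bound=0 product=0
t=1: arr=2 -> substrate=0 bound=2 product=0
t=2: arr=0 -> substrate=0 bound=2 product=0
t=3: arr=1 -> substrate=0 bound=3 product=0
t=4: arr=1 -> substrate=0 bound=2 product=2
t=5: arr=3 -> substrate=2 bound=3 product=2
t=6: arr=0 -> substrate=1 bound=3 product=3
t=7: arr=0 -> substrate=0 bound=3 product=4
t=8: arr=0 -> substrate=0 bound=2 product=5
t=9: arr=3 -> substrate=1 bound=3 product=6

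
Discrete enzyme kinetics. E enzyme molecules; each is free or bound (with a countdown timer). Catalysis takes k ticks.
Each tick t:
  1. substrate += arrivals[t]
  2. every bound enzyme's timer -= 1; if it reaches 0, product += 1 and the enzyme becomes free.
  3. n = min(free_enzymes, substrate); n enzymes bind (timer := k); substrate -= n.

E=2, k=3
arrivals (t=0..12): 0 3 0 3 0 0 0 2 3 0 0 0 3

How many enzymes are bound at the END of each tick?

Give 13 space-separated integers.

t=0: arr=0 -> substrate=0 bound=0 product=0
t=1: arr=3 -> substrate=1 bound=2 product=0
t=2: arr=0 -> substrate=1 bound=2 product=0
t=3: arr=3 -> substrate=4 bound=2 product=0
t=4: arr=0 -> substrate=2 bound=2 product=2
t=5: arr=0 -> substrate=2 bound=2 product=2
t=6: arr=0 -> substrate=2 bound=2 product=2
t=7: arr=2 -> substrate=2 bound=2 product=4
t=8: arr=3 -> substrate=5 bound=2 product=4
t=9: arr=0 -> substrate=5 bound=2 product=4
t=10: arr=0 -> substrate=3 bound=2 product=6
t=11: arr=0 -> substrate=3 bound=2 product=6
t=12: arr=3 -> substrate=6 bound=2 product=6

Answer: 0 2 2 2 2 2 2 2 2 2 2 2 2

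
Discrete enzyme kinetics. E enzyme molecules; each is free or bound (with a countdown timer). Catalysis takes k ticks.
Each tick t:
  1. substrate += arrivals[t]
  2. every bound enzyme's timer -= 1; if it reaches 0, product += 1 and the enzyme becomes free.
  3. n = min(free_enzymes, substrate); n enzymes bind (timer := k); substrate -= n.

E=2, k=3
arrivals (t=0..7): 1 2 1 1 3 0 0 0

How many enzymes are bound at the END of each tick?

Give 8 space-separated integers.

t=0: arr=1 -> substrate=0 bound=1 product=0
t=1: arr=2 -> substrate=1 bound=2 product=0
t=2: arr=1 -> substrate=2 bound=2 product=0
t=3: arr=1 -> substrate=2 bound=2 product=1
t=4: arr=3 -> substrate=4 bound=2 product=2
t=5: arr=0 -> substrate=4 bound=2 product=2
t=6: arr=0 -> substrate=3 bound=2 product=3
t=7: arr=0 -> substrate=2 bound=2 product=4

Answer: 1 2 2 2 2 2 2 2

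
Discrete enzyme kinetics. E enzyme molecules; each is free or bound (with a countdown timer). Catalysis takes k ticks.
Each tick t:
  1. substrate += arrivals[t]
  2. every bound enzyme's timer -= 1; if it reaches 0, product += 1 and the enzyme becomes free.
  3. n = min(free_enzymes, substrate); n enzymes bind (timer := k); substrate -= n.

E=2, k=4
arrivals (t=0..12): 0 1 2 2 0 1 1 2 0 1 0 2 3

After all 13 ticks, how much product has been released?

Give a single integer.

Answer: 4

Derivation:
t=0: arr=0 -> substrate=0 bound=0 product=0
t=1: arr=1 -> substrate=0 bound=1 product=0
t=2: arr=2 -> substrate=1 bound=2 product=0
t=3: arr=2 -> substrate=3 bound=2 product=0
t=4: arr=0 -> substrate=3 bound=2 product=0
t=5: arr=1 -> substrate=3 bound=2 product=1
t=6: arr=1 -> substrate=3 bound=2 product=2
t=7: arr=2 -> substrate=5 bound=2 product=2
t=8: arr=0 -> substrate=5 bound=2 product=2
t=9: arr=1 -> substrate=5 bound=2 product=3
t=10: arr=0 -> substrate=4 bound=2 product=4
t=11: arr=2 -> substrate=6 bound=2 product=4
t=12: arr=3 -> substrate=9 bound=2 product=4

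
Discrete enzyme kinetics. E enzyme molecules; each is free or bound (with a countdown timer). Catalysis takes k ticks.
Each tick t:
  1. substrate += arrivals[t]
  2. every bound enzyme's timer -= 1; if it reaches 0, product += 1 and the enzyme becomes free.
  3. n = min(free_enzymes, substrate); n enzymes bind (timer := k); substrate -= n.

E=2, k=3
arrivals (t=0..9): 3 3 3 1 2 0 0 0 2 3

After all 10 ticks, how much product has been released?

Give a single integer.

t=0: arr=3 -> substrate=1 bound=2 product=0
t=1: arr=3 -> substrate=4 bound=2 product=0
t=2: arr=3 -> substrate=7 bound=2 product=0
t=3: arr=1 -> substrate=6 bound=2 product=2
t=4: arr=2 -> substrate=8 bound=2 product=2
t=5: arr=0 -> substrate=8 bound=2 product=2
t=6: arr=0 -> substrate=6 bound=2 product=4
t=7: arr=0 -> substrate=6 bound=2 product=4
t=8: arr=2 -> substrate=8 bound=2 product=4
t=9: arr=3 -> substrate=9 bound=2 product=6

Answer: 6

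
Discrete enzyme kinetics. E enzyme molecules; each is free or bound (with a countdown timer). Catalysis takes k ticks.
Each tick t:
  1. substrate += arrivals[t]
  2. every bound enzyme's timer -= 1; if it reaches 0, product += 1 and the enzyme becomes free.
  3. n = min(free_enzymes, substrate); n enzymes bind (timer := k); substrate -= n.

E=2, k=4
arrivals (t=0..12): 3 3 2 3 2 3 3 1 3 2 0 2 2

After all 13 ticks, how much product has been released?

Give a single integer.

t=0: arr=3 -> substrate=1 bound=2 product=0
t=1: arr=3 -> substrate=4 bound=2 product=0
t=2: arr=2 -> substrate=6 bound=2 product=0
t=3: arr=3 -> substrate=9 bound=2 product=0
t=4: arr=2 -> substrate=9 bound=2 product=2
t=5: arr=3 -> substrate=12 bound=2 product=2
t=6: arr=3 -> substrate=15 bound=2 product=2
t=7: arr=1 -> substrate=16 bound=2 product=2
t=8: arr=3 -> substrate=17 bound=2 product=4
t=9: arr=2 -> substrate=19 bound=2 product=4
t=10: arr=0 -> substrate=19 bound=2 product=4
t=11: arr=2 -> substrate=21 bound=2 product=4
t=12: arr=2 -> substrate=21 bound=2 product=6

Answer: 6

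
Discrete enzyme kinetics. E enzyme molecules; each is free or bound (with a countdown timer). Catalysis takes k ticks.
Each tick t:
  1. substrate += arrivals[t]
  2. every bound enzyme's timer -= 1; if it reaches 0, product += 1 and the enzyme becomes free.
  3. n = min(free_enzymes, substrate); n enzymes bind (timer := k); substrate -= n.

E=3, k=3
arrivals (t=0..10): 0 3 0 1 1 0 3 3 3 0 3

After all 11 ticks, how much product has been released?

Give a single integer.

Answer: 8

Derivation:
t=0: arr=0 -> substrate=0 bound=0 product=0
t=1: arr=3 -> substrate=0 bound=3 product=0
t=2: arr=0 -> substrate=0 bound=3 product=0
t=3: arr=1 -> substrate=1 bound=3 product=0
t=4: arr=1 -> substrate=0 bound=2 product=3
t=5: arr=0 -> substrate=0 bound=2 product=3
t=6: arr=3 -> substrate=2 bound=3 product=3
t=7: arr=3 -> substrate=3 bound=3 product=5
t=8: arr=3 -> substrate=6 bound=3 product=5
t=9: arr=0 -> substrate=5 bound=3 product=6
t=10: arr=3 -> substrate=6 bound=3 product=8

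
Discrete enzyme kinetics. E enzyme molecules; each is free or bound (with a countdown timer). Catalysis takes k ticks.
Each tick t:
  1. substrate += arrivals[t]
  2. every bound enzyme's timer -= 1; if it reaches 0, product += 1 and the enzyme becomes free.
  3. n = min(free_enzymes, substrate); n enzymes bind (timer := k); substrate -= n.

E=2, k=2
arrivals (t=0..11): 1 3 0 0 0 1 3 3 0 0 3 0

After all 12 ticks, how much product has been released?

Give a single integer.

Answer: 9

Derivation:
t=0: arr=1 -> substrate=0 bound=1 product=0
t=1: arr=3 -> substrate=2 bound=2 product=0
t=2: arr=0 -> substrate=1 bound=2 product=1
t=3: arr=0 -> substrate=0 bound=2 product=2
t=4: arr=0 -> substrate=0 bound=1 product=3
t=5: arr=1 -> substrate=0 bound=1 product=4
t=6: arr=3 -> substrate=2 bound=2 product=4
t=7: arr=3 -> substrate=4 bound=2 product=5
t=8: arr=0 -> substrate=3 bound=2 product=6
t=9: arr=0 -> substrate=2 bound=2 product=7
t=10: arr=3 -> substrate=4 bound=2 product=8
t=11: arr=0 -> substrate=3 bound=2 product=9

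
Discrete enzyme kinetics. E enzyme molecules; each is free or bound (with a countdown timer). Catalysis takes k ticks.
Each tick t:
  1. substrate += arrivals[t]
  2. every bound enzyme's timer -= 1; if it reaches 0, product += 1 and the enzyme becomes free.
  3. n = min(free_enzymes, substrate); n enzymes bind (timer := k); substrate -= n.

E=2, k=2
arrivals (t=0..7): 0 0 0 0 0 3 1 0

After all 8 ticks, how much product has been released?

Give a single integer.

Answer: 2

Derivation:
t=0: arr=0 -> substrate=0 bound=0 product=0
t=1: arr=0 -> substrate=0 bound=0 product=0
t=2: arr=0 -> substrate=0 bound=0 product=0
t=3: arr=0 -> substrate=0 bound=0 product=0
t=4: arr=0 -> substrate=0 bound=0 product=0
t=5: arr=3 -> substrate=1 bound=2 product=0
t=6: arr=1 -> substrate=2 bound=2 product=0
t=7: arr=0 -> substrate=0 bound=2 product=2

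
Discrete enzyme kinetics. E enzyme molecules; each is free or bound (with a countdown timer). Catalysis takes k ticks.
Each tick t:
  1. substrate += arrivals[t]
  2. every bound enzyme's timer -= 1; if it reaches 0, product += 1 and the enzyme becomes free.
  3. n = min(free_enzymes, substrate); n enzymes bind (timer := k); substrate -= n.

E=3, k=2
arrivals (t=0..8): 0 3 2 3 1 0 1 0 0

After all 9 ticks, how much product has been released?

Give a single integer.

t=0: arr=0 -> substrate=0 bound=0 product=0
t=1: arr=3 -> substrate=0 bound=3 product=0
t=2: arr=2 -> substrate=2 bound=3 product=0
t=3: arr=3 -> substrate=2 bound=3 product=3
t=4: arr=1 -> substrate=3 bound=3 product=3
t=5: arr=0 -> substrate=0 bound=3 product=6
t=6: arr=1 -> substrate=1 bound=3 product=6
t=7: arr=0 -> substrate=0 bound=1 product=9
t=8: arr=0 -> substrate=0 bound=1 product=9

Answer: 9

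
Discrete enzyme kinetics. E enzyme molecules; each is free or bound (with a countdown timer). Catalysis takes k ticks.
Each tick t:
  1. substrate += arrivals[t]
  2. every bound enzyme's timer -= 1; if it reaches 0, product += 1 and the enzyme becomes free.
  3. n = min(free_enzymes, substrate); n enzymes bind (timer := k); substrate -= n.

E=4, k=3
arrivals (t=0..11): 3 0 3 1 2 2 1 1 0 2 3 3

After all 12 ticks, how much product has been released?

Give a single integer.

Answer: 12

Derivation:
t=0: arr=3 -> substrate=0 bound=3 product=0
t=1: arr=0 -> substrate=0 bound=3 product=0
t=2: arr=3 -> substrate=2 bound=4 product=0
t=3: arr=1 -> substrate=0 bound=4 product=3
t=4: arr=2 -> substrate=2 bound=4 product=3
t=5: arr=2 -> substrate=3 bound=4 product=4
t=6: arr=1 -> substrate=1 bound=4 product=7
t=7: arr=1 -> substrate=2 bound=4 product=7
t=8: arr=0 -> substrate=1 bound=4 product=8
t=9: arr=2 -> substrate=0 bound=4 product=11
t=10: arr=3 -> substrate=3 bound=4 product=11
t=11: arr=3 -> substrate=5 bound=4 product=12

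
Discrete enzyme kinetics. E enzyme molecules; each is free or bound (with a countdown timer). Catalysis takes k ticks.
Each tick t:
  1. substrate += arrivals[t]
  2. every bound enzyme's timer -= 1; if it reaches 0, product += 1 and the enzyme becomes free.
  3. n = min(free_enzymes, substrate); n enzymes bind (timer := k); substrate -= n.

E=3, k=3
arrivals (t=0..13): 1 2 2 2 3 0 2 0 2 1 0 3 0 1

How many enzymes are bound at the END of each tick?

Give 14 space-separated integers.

Answer: 1 3 3 3 3 3 3 3 3 3 3 3 3 3

Derivation:
t=0: arr=1 -> substrate=0 bound=1 product=0
t=1: arr=2 -> substrate=0 bound=3 product=0
t=2: arr=2 -> substrate=2 bound=3 product=0
t=3: arr=2 -> substrate=3 bound=3 product=1
t=4: arr=3 -> substrate=4 bound=3 product=3
t=5: arr=0 -> substrate=4 bound=3 product=3
t=6: arr=2 -> substrate=5 bound=3 product=4
t=7: arr=0 -> substrate=3 bound=3 product=6
t=8: arr=2 -> substrate=5 bound=3 product=6
t=9: arr=1 -> substrate=5 bound=3 product=7
t=10: arr=0 -> substrate=3 bound=3 product=9
t=11: arr=3 -> substrate=6 bound=3 product=9
t=12: arr=0 -> substrate=5 bound=3 product=10
t=13: arr=1 -> substrate=4 bound=3 product=12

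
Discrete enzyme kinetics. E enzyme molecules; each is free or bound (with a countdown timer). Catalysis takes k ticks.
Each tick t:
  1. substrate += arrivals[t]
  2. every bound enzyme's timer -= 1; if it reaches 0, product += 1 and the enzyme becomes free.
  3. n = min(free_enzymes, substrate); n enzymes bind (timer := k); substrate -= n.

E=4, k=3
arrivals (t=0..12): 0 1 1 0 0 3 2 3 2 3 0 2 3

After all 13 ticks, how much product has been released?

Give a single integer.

Answer: 10

Derivation:
t=0: arr=0 -> substrate=0 bound=0 product=0
t=1: arr=1 -> substrate=0 bound=1 product=0
t=2: arr=1 -> substrate=0 bound=2 product=0
t=3: arr=0 -> substrate=0 bound=2 product=0
t=4: arr=0 -> substrate=0 bound=1 product=1
t=5: arr=3 -> substrate=0 bound=3 product=2
t=6: arr=2 -> substrate=1 bound=4 product=2
t=7: arr=3 -> substrate=4 bound=4 product=2
t=8: arr=2 -> substrate=3 bound=4 product=5
t=9: arr=3 -> substrate=5 bound=4 product=6
t=10: arr=0 -> substrate=5 bound=4 product=6
t=11: arr=2 -> substrate=4 bound=4 product=9
t=12: arr=3 -> substrate=6 bound=4 product=10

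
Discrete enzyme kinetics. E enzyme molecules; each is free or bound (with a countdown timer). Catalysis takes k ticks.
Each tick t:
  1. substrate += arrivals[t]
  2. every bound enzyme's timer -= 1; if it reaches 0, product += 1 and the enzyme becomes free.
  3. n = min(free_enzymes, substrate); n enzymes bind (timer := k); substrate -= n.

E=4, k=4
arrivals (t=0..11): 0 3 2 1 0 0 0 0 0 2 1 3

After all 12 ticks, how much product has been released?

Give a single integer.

t=0: arr=0 -> substrate=0 bound=0 product=0
t=1: arr=3 -> substrate=0 bound=3 product=0
t=2: arr=2 -> substrate=1 bound=4 product=0
t=3: arr=1 -> substrate=2 bound=4 product=0
t=4: arr=0 -> substrate=2 bound=4 product=0
t=5: arr=0 -> substrate=0 bound=3 product=3
t=6: arr=0 -> substrate=0 bound=2 product=4
t=7: arr=0 -> substrate=0 bound=2 product=4
t=8: arr=0 -> substrate=0 bound=2 product=4
t=9: arr=2 -> substrate=0 bound=2 product=6
t=10: arr=1 -> substrate=0 bound=3 product=6
t=11: arr=3 -> substrate=2 bound=4 product=6

Answer: 6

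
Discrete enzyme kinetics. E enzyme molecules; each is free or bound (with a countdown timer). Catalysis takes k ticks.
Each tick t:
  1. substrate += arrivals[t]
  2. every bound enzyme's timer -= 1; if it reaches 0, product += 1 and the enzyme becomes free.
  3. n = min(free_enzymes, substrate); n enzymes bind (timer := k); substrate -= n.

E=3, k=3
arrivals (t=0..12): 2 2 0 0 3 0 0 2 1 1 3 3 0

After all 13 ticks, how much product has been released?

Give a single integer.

t=0: arr=2 -> substrate=0 bound=2 product=0
t=1: arr=2 -> substrate=1 bound=3 product=0
t=2: arr=0 -> substrate=1 bound=3 product=0
t=3: arr=0 -> substrate=0 bound=2 product=2
t=4: arr=3 -> substrate=1 bound=3 product=3
t=5: arr=0 -> substrate=1 bound=3 product=3
t=6: arr=0 -> substrate=0 bound=3 product=4
t=7: arr=2 -> substrate=0 bound=3 product=6
t=8: arr=1 -> substrate=1 bound=3 product=6
t=9: arr=1 -> substrate=1 bound=3 product=7
t=10: arr=3 -> substrate=2 bound=3 product=9
t=11: arr=3 -> substrate=5 bound=3 product=9
t=12: arr=0 -> substrate=4 bound=3 product=10

Answer: 10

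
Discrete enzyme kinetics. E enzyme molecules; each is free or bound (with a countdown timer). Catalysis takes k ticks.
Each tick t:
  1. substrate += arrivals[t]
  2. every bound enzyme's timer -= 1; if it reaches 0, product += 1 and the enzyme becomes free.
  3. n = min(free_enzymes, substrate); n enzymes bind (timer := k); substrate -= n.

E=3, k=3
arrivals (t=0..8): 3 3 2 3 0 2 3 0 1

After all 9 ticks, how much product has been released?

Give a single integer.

Answer: 6

Derivation:
t=0: arr=3 -> substrate=0 bound=3 product=0
t=1: arr=3 -> substrate=3 bound=3 product=0
t=2: arr=2 -> substrate=5 bound=3 product=0
t=3: arr=3 -> substrate=5 bound=3 product=3
t=4: arr=0 -> substrate=5 bound=3 product=3
t=5: arr=2 -> substrate=7 bound=3 product=3
t=6: arr=3 -> substrate=7 bound=3 product=6
t=7: arr=0 -> substrate=7 bound=3 product=6
t=8: arr=1 -> substrate=8 bound=3 product=6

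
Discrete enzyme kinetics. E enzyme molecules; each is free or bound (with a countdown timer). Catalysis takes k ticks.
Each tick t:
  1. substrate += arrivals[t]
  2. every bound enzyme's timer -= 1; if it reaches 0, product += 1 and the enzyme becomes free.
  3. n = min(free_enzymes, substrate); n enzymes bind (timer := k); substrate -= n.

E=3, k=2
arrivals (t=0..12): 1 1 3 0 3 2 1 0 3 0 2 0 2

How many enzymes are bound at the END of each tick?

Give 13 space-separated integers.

t=0: arr=1 -> substrate=0 bound=1 product=0
t=1: arr=1 -> substrate=0 bound=2 product=0
t=2: arr=3 -> substrate=1 bound=3 product=1
t=3: arr=0 -> substrate=0 bound=3 product=2
t=4: arr=3 -> substrate=1 bound=3 product=4
t=5: arr=2 -> substrate=2 bound=3 product=5
t=6: arr=1 -> substrate=1 bound=3 product=7
t=7: arr=0 -> substrate=0 bound=3 product=8
t=8: arr=3 -> substrate=1 bound=3 product=10
t=9: arr=0 -> substrate=0 bound=3 product=11
t=10: arr=2 -> substrate=0 bound=3 product=13
t=11: arr=0 -> substrate=0 bound=2 product=14
t=12: arr=2 -> substrate=0 bound=2 product=16

Answer: 1 2 3 3 3 3 3 3 3 3 3 2 2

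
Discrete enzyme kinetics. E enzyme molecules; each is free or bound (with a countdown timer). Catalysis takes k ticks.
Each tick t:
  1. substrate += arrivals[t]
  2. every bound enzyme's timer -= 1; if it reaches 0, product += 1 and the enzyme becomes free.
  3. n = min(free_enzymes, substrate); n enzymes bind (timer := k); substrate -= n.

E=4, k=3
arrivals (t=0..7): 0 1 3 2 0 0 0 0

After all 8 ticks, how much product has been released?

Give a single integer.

t=0: arr=0 -> substrate=0 bound=0 product=0
t=1: arr=1 -> substrate=0 bound=1 product=0
t=2: arr=3 -> substrate=0 bound=4 product=0
t=3: arr=2 -> substrate=2 bound=4 product=0
t=4: arr=0 -> substrate=1 bound=4 product=1
t=5: arr=0 -> substrate=0 bound=2 product=4
t=6: arr=0 -> substrate=0 bound=2 product=4
t=7: arr=0 -> substrate=0 bound=1 product=5

Answer: 5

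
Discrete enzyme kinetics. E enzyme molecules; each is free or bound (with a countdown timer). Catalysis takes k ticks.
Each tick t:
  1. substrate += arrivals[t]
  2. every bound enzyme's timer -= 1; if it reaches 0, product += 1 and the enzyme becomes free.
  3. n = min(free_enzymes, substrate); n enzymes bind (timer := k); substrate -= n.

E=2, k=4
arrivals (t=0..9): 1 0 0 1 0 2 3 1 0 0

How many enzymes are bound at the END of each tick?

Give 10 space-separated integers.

t=0: arr=1 -> substrate=0 bound=1 product=0
t=1: arr=0 -> substrate=0 bound=1 product=0
t=2: arr=0 -> substrate=0 bound=1 product=0
t=3: arr=1 -> substrate=0 bound=2 product=0
t=4: arr=0 -> substrate=0 bound=1 product=1
t=5: arr=2 -> substrate=1 bound=2 product=1
t=6: arr=3 -> substrate=4 bound=2 product=1
t=7: arr=1 -> substrate=4 bound=2 product=2
t=8: arr=0 -> substrate=4 bound=2 product=2
t=9: arr=0 -> substrate=3 bound=2 product=3

Answer: 1 1 1 2 1 2 2 2 2 2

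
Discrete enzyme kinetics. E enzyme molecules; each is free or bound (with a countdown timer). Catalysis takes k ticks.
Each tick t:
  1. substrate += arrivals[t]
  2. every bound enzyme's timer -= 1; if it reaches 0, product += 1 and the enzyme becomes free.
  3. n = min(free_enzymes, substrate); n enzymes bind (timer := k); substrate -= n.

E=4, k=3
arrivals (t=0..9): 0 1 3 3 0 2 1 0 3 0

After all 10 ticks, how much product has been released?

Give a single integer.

t=0: arr=0 -> substrate=0 bound=0 product=0
t=1: arr=1 -> substrate=0 bound=1 product=0
t=2: arr=3 -> substrate=0 bound=4 product=0
t=3: arr=3 -> substrate=3 bound=4 product=0
t=4: arr=0 -> substrate=2 bound=4 product=1
t=5: arr=2 -> substrate=1 bound=4 product=4
t=6: arr=1 -> substrate=2 bound=4 product=4
t=7: arr=0 -> substrate=1 bound=4 product=5
t=8: arr=3 -> substrate=1 bound=4 product=8
t=9: arr=0 -> substrate=1 bound=4 product=8

Answer: 8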